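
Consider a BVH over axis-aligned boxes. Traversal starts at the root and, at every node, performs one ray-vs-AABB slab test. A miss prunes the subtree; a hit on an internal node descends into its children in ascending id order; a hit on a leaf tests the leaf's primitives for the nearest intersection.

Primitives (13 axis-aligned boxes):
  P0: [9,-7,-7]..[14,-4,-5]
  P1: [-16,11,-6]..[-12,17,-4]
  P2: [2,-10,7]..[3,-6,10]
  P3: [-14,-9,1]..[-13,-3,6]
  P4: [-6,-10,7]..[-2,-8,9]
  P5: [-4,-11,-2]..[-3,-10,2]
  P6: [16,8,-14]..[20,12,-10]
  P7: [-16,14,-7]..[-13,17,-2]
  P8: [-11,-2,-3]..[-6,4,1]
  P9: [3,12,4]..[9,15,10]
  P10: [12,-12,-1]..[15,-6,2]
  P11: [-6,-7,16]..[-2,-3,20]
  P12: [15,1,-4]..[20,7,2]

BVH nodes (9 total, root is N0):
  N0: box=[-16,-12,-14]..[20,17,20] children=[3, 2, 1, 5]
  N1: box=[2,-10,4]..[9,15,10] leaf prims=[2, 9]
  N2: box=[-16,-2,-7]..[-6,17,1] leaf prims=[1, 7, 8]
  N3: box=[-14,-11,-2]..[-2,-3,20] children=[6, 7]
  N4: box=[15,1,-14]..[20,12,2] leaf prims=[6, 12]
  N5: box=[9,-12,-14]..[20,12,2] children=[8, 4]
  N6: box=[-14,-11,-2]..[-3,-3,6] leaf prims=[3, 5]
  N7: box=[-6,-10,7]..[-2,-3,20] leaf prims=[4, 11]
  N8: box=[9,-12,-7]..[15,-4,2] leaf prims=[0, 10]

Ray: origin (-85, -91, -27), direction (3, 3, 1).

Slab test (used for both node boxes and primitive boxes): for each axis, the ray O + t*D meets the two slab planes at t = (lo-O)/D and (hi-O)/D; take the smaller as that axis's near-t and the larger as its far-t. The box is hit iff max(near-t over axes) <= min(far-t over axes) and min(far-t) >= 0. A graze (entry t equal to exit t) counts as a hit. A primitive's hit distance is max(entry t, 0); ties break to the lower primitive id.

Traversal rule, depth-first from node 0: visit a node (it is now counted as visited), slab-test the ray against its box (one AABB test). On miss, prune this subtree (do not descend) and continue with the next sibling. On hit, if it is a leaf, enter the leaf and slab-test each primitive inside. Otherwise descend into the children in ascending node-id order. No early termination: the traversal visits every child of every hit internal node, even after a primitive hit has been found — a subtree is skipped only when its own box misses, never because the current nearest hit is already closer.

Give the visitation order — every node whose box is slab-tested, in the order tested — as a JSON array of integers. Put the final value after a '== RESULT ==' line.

Trace the traversal:
N0 x:[23,35] y:[79/3,36] z:[13,47] -> hit [79/3,35], descend [1, 2, 3, 5]
  N1 x:[29,94/3] y:[27,106/3] z:[31,37] -> hit [31,94/3] leaf, test {P2(miss), P9(miss)}
  N2 x:[23,79/3] y:[89/3,36] z:[20,28] -> miss, prune
  N3 x:[71/3,83/3] y:[80/3,88/3] z:[25,47] -> hit [80/3,83/3], descend [6, 7]
    N6 x:[71/3,82/3] y:[80/3,88/3] z:[25,33] -> hit [80/3,82/3] leaf, test {P3(miss), P5@t=27}
    N7 x:[79/3,83/3] y:[27,88/3] z:[34,47] -> miss, prune
  N5 x:[94/3,35] y:[79/3,103/3] z:[13,29] -> miss, prune

order=[0, 1, 2, 3, 6, 7, 5]  |boxes|=7  |leaves|=2  hit=P5

== RESULT ==
[0, 1, 2, 3, 6, 7, 5]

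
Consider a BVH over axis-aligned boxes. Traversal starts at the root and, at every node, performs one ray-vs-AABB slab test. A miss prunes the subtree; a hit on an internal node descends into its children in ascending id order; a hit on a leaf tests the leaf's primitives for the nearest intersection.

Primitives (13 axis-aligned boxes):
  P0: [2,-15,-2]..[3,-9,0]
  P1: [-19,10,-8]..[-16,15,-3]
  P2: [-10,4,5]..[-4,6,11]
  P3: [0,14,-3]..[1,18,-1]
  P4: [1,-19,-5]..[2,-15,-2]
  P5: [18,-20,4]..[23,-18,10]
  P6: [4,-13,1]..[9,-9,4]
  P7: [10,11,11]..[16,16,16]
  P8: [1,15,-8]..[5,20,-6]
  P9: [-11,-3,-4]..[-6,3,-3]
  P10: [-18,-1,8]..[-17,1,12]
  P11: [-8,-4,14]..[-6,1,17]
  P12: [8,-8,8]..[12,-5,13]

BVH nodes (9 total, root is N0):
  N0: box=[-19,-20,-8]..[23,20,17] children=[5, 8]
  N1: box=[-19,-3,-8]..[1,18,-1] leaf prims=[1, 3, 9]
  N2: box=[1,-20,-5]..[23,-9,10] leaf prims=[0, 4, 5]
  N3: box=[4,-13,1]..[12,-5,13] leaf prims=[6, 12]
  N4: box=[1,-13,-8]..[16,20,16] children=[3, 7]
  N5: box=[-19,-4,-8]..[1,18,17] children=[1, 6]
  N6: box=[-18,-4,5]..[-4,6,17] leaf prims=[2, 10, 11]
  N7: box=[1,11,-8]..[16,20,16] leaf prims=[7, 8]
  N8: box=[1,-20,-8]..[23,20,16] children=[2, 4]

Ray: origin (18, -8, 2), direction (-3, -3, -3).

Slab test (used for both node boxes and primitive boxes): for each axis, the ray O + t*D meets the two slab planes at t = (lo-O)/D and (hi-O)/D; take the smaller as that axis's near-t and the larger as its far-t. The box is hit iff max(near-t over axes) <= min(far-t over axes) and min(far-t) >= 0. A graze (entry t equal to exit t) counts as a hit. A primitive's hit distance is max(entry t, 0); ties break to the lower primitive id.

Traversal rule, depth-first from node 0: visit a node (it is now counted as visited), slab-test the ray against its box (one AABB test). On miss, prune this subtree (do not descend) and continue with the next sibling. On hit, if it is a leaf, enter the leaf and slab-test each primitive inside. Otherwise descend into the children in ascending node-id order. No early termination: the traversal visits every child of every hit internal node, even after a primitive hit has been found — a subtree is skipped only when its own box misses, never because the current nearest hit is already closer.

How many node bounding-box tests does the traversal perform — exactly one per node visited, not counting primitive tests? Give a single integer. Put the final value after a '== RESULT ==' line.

Trace the traversal:
N0 x:[-5/3,37/3] y:[-28/3,4] z:[-5,10/3] -> hit [-5/3,10/3], descend [5, 8]
  N5 x:[17/3,37/3] y:[-26/3,-4/3] z:[-5,10/3] -> miss, prune
  N8 x:[-5/3,17/3] y:[-28/3,4] z:[-14/3,10/3] -> hit [-5/3,10/3], descend [2, 4]
    N2 x:[-5/3,17/3] y:[1/3,4] z:[-8/3,7/3] -> hit [1/3,7/3] leaf, test {P0(miss), P4(miss), P5(miss)}
    N4 x:[2/3,17/3] y:[-28/3,5/3] z:[-14/3,10/3] -> hit [2/3,5/3], descend [3, 7]
      N3 x:[2,14/3] y:[-1,5/3] z:[-11/3,1/3] -> miss, prune
      N7 x:[2/3,17/3] y:[-28/3,-19/3] z:[-14/3,10/3] -> miss, prune

Visited [0, 5, 8, 2, 4, 3, 7]. Tests: 7 box, 1 leaf. Nearest: miss.

== RESULT ==
7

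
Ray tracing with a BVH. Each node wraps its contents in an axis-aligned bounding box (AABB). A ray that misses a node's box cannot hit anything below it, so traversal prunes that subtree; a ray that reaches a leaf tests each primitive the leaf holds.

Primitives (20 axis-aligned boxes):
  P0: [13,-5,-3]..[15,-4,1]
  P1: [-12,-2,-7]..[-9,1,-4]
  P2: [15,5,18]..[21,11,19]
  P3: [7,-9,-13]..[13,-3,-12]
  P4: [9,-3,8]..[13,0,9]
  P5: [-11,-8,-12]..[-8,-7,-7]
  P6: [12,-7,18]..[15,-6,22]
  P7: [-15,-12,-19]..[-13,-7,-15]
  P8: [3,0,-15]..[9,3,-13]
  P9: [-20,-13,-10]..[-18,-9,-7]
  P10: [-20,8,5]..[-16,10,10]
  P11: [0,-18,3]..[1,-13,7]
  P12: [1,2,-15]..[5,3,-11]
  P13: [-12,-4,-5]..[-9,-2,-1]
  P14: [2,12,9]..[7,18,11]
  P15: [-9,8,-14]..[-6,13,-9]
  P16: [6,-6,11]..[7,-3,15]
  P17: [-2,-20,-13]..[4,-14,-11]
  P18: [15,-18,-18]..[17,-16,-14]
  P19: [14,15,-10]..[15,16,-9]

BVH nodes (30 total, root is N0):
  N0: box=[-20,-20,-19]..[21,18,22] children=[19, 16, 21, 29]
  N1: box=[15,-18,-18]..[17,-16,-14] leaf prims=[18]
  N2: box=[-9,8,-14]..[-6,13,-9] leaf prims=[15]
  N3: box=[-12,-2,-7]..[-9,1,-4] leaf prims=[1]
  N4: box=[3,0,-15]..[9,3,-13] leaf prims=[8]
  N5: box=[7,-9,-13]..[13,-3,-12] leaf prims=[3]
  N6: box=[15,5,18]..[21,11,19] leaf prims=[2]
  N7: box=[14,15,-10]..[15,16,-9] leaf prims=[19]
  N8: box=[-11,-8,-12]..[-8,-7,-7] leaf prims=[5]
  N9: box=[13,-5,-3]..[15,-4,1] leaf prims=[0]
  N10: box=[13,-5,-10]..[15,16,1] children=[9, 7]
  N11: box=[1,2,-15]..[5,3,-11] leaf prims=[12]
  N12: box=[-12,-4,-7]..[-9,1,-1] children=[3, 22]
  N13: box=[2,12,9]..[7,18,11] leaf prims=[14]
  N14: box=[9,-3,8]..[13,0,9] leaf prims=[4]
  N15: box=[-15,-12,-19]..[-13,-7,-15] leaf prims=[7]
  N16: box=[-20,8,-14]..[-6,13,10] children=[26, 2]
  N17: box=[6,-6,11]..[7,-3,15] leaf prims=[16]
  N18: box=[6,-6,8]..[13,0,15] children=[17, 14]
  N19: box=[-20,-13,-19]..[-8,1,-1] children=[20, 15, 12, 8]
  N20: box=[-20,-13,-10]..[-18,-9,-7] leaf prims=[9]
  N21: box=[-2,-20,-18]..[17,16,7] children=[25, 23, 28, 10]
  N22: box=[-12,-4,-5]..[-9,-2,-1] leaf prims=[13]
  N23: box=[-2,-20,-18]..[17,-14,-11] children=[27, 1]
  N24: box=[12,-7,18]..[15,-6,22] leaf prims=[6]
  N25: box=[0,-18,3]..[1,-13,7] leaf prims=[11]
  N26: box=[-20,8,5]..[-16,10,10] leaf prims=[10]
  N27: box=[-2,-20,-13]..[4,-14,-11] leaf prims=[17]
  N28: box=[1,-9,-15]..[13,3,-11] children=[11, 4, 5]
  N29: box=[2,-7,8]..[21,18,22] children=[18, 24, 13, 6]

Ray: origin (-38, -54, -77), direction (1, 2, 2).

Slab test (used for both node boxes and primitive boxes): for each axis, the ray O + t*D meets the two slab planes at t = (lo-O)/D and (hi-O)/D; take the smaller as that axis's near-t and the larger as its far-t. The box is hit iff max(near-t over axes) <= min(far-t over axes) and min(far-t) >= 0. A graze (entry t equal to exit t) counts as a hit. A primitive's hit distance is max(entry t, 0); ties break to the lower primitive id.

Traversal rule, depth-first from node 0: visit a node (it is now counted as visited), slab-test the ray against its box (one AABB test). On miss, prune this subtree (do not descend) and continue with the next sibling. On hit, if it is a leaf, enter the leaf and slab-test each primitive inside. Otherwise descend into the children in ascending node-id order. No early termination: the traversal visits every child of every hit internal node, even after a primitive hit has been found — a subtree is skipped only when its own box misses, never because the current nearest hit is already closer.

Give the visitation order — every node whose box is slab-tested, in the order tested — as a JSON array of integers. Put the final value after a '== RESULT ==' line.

Traverse from the root:
N0 x:[18,59] y:[17,36] z:[29,99/2] -> hit [29,36], descend [16, 19, 21, 29]
  N16 x:[18,32] y:[31,67/2] z:[63/2,87/2] -> hit [63/2,32], descend [2, 26]
    N2 x:[29,32] y:[31,67/2] z:[63/2,34] -> hit [63/2,32] leaf, test {P15@t=63/2}
    N26 x:[18,22] y:[31,32] z:[41,87/2] -> miss, prune
  N19 x:[18,30] y:[41/2,55/2] z:[29,38] -> miss, prune
  N21 x:[36,55] y:[17,35] z:[59/2,42] -> miss, prune
  N29 x:[40,59] y:[47/2,36] z:[85/2,99/2] -> miss, prune

7 AABB tests over nodes [0, 16, 2, 26, 19, 21, 29]; 1 leaf entered; closest P15.

== RESULT ==
[0, 16, 2, 26, 19, 21, 29]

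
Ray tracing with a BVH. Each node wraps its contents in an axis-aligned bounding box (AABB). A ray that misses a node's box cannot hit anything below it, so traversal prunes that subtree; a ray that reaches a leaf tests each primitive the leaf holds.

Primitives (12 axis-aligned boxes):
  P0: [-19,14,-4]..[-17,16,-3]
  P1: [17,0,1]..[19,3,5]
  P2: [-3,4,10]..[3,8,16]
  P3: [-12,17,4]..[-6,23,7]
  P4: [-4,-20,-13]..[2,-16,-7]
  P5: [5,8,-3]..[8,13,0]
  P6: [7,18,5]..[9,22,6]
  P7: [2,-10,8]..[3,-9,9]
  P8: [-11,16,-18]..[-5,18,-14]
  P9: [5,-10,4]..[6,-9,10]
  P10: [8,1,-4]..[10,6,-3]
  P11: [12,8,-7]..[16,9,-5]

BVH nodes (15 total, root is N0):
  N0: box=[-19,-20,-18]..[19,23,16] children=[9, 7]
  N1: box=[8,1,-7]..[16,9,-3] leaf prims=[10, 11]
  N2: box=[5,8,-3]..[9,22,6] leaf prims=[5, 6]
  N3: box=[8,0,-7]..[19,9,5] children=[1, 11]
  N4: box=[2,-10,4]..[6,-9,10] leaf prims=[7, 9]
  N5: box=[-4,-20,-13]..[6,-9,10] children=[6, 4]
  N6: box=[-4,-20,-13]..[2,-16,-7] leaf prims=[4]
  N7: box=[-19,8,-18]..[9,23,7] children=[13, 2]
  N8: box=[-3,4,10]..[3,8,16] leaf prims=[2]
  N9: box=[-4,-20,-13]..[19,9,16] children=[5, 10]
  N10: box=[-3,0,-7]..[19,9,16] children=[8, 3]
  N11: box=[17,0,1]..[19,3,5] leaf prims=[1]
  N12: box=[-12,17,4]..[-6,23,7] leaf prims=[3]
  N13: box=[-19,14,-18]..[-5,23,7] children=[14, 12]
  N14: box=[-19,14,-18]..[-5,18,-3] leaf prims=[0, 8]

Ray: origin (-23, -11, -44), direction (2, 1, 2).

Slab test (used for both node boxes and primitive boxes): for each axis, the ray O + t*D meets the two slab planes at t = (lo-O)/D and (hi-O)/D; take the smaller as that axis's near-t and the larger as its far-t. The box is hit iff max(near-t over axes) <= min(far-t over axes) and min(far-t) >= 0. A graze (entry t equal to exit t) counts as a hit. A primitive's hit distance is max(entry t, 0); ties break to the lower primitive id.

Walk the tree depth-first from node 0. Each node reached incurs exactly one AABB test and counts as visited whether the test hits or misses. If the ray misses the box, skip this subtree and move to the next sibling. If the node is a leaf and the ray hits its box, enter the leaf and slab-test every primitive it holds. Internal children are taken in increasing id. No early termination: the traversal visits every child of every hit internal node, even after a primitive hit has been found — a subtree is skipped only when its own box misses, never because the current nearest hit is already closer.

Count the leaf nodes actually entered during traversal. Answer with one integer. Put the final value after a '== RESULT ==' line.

Traverse from the root:
N0 x:[2,21] y:[-9,34] z:[13,30] -> hit [13,21], descend [7, 9]
  N7 x:[2,16] y:[19,34] z:[13,51/2] -> miss, prune
  N9 x:[19/2,21] y:[-9,20] z:[31/2,30] -> hit [31/2,20], descend [5, 10]
    N5 x:[19/2,29/2] y:[-9,2] z:[31/2,27] -> miss, prune
    N10 x:[10,21] y:[11,20] z:[37/2,30] -> hit [37/2,20], descend [3, 8]
      N3 x:[31/2,21] y:[11,20] z:[37/2,49/2] -> hit [37/2,20], descend [1, 11]
        N1 x:[31/2,39/2] y:[12,20] z:[37/2,41/2] -> hit [37/2,39/2] leaf, test {P10(miss), P11@t=19}
        N11 x:[20,21] y:[11,14] z:[45/2,49/2] -> miss, prune
      N8 x:[10,13] y:[15,19] z:[27,30] -> miss, prune

order=[0, 7, 9, 5, 10, 3, 1, 11, 8]  |boxes|=9  |leaves|=1  hit=P11

== RESULT ==
1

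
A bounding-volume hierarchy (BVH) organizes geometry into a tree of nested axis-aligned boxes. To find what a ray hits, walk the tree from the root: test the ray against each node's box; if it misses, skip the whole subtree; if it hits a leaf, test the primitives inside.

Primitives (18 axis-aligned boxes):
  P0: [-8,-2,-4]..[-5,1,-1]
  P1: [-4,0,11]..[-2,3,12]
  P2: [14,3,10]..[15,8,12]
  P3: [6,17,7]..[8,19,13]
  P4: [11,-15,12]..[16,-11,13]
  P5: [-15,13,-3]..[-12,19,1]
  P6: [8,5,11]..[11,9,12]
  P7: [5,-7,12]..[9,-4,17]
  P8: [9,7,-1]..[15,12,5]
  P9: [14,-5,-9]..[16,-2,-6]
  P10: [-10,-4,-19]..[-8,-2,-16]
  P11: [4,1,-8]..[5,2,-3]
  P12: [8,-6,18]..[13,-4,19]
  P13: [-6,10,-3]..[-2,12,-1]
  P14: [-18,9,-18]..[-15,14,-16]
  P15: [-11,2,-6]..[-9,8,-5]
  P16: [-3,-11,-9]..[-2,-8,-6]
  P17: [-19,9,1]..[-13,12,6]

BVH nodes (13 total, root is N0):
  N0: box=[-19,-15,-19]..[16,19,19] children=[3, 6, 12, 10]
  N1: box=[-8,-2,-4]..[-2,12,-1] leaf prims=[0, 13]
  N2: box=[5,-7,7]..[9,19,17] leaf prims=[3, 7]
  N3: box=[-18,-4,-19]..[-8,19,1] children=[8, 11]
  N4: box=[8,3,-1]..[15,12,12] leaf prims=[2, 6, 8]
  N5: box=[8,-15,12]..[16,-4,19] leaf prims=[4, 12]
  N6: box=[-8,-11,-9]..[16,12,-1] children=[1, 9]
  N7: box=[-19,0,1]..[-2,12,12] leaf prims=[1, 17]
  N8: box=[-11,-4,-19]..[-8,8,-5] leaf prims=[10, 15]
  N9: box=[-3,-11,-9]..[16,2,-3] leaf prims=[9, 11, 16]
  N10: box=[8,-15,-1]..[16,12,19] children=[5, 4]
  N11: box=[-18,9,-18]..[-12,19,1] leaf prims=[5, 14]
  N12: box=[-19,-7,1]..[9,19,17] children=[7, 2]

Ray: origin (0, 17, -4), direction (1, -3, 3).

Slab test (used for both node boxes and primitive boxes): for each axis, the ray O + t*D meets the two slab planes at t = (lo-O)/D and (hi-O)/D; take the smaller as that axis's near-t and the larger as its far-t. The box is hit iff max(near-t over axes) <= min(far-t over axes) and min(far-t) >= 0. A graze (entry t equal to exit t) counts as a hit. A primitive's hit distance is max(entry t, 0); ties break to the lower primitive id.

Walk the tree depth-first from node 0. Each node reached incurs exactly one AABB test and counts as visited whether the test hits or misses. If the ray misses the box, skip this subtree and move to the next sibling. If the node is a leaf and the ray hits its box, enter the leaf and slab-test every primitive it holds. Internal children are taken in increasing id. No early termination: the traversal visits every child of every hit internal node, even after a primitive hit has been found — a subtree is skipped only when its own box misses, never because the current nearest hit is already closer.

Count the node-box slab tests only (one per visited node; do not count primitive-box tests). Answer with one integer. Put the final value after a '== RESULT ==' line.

Trace the traversal:
N0 x:[-19,16] y:[-2/3,32/3] z:[-5,23/3] -> hit [-2/3,23/3], descend [3, 6, 10, 12]
  N3 x:[-18,-8] y:[-2/3,7] z:[-5,5/3] -> miss, prune
  N6 x:[-8,16] y:[5/3,28/3] z:[-5/3,1] -> miss, prune
  N10 x:[8,16] y:[5/3,32/3] z:[1,23/3] -> miss, prune
  N12 x:[-19,9] y:[-2/3,8] z:[5/3,7] -> hit [5/3,7], descend [2, 7]
    N2 x:[5,9] y:[-2/3,8] z:[11/3,7] -> hit [5,7] leaf, test {P3(miss), P7@t=7}
    N7 x:[-19,-2] y:[5/3,17/3] z:[5/3,16/3] -> miss, prune

7 AABB tests over nodes [0, 3, 6, 10, 12, 2, 7]; 1 leaf entered; closest P7.

== RESULT ==
7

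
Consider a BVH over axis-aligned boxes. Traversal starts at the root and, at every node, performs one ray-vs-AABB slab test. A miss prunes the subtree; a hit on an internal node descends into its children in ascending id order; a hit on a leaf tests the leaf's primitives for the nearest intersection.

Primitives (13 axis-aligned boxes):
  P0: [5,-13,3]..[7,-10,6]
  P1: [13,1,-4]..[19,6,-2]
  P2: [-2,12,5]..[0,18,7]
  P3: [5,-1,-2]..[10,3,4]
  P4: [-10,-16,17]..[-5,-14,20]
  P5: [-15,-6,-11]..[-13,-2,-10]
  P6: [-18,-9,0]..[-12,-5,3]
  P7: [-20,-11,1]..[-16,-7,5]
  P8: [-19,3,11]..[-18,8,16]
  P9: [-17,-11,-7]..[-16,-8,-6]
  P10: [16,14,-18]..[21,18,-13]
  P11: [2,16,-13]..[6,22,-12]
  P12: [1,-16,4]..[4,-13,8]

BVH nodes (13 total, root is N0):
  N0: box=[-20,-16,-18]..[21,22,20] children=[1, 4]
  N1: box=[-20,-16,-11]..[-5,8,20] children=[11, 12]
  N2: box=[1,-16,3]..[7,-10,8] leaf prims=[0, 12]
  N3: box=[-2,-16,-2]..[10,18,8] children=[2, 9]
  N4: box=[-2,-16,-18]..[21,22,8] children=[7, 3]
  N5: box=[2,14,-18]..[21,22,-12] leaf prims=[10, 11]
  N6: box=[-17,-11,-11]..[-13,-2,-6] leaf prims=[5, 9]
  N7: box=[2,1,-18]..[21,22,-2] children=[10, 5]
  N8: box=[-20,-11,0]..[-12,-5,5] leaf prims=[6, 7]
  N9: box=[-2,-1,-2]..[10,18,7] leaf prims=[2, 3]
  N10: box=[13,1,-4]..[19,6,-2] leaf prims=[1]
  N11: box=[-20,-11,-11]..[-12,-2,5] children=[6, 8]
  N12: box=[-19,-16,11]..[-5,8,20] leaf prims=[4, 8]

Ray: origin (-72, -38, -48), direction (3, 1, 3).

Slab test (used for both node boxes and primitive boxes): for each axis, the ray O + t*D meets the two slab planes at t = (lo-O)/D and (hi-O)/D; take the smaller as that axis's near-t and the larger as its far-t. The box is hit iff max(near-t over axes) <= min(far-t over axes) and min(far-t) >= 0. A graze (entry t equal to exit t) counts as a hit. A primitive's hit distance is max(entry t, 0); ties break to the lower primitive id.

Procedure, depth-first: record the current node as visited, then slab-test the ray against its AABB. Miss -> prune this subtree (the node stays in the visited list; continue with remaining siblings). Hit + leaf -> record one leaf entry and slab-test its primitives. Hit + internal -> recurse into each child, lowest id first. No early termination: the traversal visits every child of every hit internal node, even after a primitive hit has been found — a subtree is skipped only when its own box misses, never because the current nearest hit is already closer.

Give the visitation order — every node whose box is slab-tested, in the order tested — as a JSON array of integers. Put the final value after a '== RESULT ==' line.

Trace the traversal:
N0 x:[52/3,31] y:[22,60] z:[10,68/3] -> hit [22,68/3], descend [1, 4]
  N1 x:[52/3,67/3] y:[22,46] z:[37/3,68/3] -> hit [22,67/3], descend [11, 12]
    N11 x:[52/3,20] y:[27,36] z:[37/3,53/3] -> miss, prune
    N12 x:[53/3,67/3] y:[22,46] z:[59/3,68/3] -> hit [22,67/3] leaf, test {P4@t=22, P8(miss)}
  N4 x:[70/3,31] y:[22,60] z:[10,56/3] -> miss, prune

order=[0, 1, 11, 12, 4]  |boxes|=5  |leaves|=1  hit=P4

== RESULT ==
[0, 1, 11, 12, 4]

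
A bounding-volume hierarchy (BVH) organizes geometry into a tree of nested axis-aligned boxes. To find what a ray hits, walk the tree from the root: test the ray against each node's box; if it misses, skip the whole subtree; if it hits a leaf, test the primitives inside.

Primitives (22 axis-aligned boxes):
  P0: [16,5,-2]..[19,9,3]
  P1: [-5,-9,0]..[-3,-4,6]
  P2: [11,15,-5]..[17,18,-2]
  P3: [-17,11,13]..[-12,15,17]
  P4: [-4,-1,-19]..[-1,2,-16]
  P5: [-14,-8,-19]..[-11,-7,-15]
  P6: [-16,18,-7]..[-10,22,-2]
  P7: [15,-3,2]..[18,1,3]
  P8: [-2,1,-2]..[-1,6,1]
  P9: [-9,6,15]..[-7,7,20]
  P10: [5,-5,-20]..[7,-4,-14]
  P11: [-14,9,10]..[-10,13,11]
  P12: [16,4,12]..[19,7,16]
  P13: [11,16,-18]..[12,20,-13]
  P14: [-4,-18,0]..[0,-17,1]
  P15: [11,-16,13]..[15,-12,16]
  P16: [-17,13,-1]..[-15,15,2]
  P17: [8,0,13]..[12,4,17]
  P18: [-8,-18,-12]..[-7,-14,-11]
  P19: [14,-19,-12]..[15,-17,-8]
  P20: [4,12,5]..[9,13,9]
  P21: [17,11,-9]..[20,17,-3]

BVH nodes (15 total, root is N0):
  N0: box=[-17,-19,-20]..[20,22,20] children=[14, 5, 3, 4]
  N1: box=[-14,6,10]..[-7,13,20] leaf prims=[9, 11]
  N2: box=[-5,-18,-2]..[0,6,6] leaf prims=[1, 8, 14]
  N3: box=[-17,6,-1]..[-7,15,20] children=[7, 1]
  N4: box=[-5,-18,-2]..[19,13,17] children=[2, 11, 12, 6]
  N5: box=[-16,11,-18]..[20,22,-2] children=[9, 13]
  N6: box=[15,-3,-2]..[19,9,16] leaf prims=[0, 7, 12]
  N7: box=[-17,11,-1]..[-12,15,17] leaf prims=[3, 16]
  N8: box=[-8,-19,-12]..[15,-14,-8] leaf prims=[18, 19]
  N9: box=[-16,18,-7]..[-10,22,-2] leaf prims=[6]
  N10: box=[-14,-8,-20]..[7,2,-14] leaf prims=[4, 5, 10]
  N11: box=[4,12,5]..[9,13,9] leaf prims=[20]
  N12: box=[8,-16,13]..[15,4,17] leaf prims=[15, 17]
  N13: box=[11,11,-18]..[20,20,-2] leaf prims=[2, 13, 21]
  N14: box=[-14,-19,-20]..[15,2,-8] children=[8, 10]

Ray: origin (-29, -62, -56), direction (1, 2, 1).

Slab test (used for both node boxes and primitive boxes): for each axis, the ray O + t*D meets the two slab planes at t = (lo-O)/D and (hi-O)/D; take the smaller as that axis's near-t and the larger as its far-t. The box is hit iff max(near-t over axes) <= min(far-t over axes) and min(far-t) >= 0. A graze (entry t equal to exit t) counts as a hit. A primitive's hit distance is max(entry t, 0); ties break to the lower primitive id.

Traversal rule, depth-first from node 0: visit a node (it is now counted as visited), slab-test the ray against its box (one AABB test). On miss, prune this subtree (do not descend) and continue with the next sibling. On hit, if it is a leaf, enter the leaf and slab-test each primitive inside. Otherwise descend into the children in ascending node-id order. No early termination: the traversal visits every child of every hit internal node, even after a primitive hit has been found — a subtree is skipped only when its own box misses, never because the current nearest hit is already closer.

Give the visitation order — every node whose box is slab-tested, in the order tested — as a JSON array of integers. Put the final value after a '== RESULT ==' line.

Trace the traversal:
N0 x:[12,49] y:[43/2,42] z:[36,76] -> hit [36,42], descend [3, 4, 5, 14]
  N3 x:[12,22] y:[34,77/2] z:[55,76] -> miss, prune
  N4 x:[24,48] y:[22,75/2] z:[54,73] -> miss, prune
  N5 x:[13,49] y:[73/2,42] z:[38,54] -> hit [38,42], descend [9, 13]
    N9 x:[13,19] y:[40,42] z:[49,54] -> miss, prune
    N13 x:[40,49] y:[73/2,41] z:[38,54] -> hit [40,41] leaf, test {P2(miss), P13@t=40, P21(miss)}
  N14 x:[15,44] y:[43/2,32] z:[36,48] -> miss, prune

Summary -> nodes [0, 3, 4, 5, 9, 13, 14]; box-tests=7; leaf-entries=1; first=P13

== RESULT ==
[0, 3, 4, 5, 9, 13, 14]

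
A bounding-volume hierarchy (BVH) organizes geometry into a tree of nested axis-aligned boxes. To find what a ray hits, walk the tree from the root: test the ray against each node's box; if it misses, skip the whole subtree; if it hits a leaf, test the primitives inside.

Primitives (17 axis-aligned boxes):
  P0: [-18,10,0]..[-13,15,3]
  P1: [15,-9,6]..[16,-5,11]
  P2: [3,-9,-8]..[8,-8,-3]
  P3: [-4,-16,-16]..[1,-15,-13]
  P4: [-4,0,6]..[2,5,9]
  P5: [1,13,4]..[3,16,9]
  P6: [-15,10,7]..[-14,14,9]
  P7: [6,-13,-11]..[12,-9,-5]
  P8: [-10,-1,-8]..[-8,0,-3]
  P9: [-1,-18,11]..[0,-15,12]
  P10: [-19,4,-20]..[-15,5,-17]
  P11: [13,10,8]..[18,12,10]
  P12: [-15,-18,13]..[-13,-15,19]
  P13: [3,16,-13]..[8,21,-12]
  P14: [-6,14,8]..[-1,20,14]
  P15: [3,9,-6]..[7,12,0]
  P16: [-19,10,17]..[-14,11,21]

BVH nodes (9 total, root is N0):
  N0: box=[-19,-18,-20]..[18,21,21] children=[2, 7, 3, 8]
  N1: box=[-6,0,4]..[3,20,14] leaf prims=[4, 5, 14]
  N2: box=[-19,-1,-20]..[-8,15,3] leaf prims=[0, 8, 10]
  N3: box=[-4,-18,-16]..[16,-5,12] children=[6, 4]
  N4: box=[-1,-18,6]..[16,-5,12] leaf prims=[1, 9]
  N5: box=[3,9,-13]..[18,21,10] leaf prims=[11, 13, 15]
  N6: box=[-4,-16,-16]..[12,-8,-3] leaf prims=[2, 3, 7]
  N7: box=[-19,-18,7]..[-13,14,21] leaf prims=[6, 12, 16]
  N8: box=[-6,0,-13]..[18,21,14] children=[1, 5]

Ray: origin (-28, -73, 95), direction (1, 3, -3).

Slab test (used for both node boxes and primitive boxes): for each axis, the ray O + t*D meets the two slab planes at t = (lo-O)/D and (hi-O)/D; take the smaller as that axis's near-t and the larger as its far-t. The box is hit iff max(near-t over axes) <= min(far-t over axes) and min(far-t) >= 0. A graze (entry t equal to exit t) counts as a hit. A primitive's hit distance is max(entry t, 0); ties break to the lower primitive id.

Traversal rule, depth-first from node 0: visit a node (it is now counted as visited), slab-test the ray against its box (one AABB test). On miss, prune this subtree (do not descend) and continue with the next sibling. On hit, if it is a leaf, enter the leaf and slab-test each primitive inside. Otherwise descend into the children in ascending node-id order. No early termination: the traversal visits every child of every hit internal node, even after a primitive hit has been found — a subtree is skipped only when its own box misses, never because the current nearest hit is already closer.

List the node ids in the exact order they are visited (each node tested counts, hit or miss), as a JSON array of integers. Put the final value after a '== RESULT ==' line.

Walk:
N0 x:[9,46] y:[55/3,94/3] z:[74/3,115/3] -> hit [74/3,94/3], descend [2, 3, 7, 8]
  N2 x:[9,20] y:[24,88/3] z:[92/3,115/3] -> miss, prune
  N3 x:[24,44] y:[55/3,68/3] z:[83/3,37] -> miss, prune
  N7 x:[9,15] y:[55/3,29] z:[74/3,88/3] -> miss, prune
  N8 x:[22,46] y:[73/3,94/3] z:[27,36] -> hit [27,94/3], descend [1, 5]
    N1 x:[22,31] y:[73/3,31] z:[27,91/3] -> hit [27,91/3] leaf, test {P4(miss), P5@t=29, P14(miss)}
    N5 x:[31,46] y:[82/3,94/3] z:[85/3,36] -> hit [31,94/3] leaf, test {P11(miss), P13(miss), P15(miss)}

order=[0, 2, 3, 7, 8, 1, 5]  |boxes|=7  |leaves|=2  hit=P5

== RESULT ==
[0, 2, 3, 7, 8, 1, 5]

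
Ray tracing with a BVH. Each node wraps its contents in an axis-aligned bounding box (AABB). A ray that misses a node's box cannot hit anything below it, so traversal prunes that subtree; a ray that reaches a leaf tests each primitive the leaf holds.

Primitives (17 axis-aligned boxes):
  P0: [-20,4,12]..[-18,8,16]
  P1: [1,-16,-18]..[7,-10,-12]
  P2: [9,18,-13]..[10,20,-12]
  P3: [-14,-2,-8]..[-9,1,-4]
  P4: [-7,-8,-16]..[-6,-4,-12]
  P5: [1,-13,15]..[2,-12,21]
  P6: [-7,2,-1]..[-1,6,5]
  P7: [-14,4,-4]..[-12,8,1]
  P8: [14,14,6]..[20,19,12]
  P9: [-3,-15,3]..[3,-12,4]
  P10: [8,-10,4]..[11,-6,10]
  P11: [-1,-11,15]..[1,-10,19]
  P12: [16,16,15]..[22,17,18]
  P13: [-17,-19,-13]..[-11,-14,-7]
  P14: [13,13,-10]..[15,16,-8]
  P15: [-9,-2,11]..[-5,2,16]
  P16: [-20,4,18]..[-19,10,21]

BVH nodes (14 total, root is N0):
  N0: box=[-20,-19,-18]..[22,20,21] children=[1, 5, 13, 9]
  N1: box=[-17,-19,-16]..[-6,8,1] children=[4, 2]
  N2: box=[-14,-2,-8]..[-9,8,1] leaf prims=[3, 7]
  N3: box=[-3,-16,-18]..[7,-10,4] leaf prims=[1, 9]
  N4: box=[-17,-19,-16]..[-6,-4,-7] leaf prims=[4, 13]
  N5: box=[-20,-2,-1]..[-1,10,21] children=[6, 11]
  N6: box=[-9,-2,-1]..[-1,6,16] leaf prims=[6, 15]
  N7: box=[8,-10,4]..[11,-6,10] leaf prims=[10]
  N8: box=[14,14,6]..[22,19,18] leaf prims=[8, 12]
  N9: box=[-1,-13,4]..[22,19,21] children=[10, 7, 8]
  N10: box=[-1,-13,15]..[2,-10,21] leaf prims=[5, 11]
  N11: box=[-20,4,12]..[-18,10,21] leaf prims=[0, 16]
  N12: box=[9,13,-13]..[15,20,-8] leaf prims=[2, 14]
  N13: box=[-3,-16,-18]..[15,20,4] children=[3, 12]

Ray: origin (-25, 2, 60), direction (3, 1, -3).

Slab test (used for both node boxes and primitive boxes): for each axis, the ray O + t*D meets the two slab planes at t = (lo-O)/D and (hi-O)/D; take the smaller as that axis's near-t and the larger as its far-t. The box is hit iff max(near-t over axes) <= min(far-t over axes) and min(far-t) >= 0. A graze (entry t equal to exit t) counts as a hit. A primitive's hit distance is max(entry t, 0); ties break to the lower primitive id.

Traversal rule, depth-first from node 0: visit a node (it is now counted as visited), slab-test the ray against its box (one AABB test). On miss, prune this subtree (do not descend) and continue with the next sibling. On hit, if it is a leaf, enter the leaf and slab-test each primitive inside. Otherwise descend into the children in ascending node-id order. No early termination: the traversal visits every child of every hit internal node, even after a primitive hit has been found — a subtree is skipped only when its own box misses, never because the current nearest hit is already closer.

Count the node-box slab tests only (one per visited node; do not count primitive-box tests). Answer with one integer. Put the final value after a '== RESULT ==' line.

Walk:
N0 x:[5/3,47/3] y:[-21,18] z:[13,26] -> hit [13,47/3], descend [1, 5, 9, 13]
  N1 x:[8/3,19/3] y:[-21,6] z:[59/3,76/3] -> miss, prune
  N5 x:[5/3,8] y:[-4,8] z:[13,61/3] -> miss, prune
  N9 x:[8,47/3] y:[-15,17] z:[13,56/3] -> hit [13,47/3], descend [7, 8, 10]
    N7 x:[11,12] y:[-12,-8] z:[50/3,56/3] -> miss, prune
    N8 x:[13,47/3] y:[12,17] z:[14,18] -> hit [14,47/3] leaf, test {P8(miss), P12@t=14}
    N10 x:[8,9] y:[-15,-12] z:[13,15] -> miss, prune
  N13 x:[22/3,40/3] y:[-18,18] z:[56/3,26] -> miss, prune

8 AABB tests over nodes [0, 1, 5, 9, 7, 8, 10, 13]; 1 leaf entered; closest P12.

== RESULT ==
8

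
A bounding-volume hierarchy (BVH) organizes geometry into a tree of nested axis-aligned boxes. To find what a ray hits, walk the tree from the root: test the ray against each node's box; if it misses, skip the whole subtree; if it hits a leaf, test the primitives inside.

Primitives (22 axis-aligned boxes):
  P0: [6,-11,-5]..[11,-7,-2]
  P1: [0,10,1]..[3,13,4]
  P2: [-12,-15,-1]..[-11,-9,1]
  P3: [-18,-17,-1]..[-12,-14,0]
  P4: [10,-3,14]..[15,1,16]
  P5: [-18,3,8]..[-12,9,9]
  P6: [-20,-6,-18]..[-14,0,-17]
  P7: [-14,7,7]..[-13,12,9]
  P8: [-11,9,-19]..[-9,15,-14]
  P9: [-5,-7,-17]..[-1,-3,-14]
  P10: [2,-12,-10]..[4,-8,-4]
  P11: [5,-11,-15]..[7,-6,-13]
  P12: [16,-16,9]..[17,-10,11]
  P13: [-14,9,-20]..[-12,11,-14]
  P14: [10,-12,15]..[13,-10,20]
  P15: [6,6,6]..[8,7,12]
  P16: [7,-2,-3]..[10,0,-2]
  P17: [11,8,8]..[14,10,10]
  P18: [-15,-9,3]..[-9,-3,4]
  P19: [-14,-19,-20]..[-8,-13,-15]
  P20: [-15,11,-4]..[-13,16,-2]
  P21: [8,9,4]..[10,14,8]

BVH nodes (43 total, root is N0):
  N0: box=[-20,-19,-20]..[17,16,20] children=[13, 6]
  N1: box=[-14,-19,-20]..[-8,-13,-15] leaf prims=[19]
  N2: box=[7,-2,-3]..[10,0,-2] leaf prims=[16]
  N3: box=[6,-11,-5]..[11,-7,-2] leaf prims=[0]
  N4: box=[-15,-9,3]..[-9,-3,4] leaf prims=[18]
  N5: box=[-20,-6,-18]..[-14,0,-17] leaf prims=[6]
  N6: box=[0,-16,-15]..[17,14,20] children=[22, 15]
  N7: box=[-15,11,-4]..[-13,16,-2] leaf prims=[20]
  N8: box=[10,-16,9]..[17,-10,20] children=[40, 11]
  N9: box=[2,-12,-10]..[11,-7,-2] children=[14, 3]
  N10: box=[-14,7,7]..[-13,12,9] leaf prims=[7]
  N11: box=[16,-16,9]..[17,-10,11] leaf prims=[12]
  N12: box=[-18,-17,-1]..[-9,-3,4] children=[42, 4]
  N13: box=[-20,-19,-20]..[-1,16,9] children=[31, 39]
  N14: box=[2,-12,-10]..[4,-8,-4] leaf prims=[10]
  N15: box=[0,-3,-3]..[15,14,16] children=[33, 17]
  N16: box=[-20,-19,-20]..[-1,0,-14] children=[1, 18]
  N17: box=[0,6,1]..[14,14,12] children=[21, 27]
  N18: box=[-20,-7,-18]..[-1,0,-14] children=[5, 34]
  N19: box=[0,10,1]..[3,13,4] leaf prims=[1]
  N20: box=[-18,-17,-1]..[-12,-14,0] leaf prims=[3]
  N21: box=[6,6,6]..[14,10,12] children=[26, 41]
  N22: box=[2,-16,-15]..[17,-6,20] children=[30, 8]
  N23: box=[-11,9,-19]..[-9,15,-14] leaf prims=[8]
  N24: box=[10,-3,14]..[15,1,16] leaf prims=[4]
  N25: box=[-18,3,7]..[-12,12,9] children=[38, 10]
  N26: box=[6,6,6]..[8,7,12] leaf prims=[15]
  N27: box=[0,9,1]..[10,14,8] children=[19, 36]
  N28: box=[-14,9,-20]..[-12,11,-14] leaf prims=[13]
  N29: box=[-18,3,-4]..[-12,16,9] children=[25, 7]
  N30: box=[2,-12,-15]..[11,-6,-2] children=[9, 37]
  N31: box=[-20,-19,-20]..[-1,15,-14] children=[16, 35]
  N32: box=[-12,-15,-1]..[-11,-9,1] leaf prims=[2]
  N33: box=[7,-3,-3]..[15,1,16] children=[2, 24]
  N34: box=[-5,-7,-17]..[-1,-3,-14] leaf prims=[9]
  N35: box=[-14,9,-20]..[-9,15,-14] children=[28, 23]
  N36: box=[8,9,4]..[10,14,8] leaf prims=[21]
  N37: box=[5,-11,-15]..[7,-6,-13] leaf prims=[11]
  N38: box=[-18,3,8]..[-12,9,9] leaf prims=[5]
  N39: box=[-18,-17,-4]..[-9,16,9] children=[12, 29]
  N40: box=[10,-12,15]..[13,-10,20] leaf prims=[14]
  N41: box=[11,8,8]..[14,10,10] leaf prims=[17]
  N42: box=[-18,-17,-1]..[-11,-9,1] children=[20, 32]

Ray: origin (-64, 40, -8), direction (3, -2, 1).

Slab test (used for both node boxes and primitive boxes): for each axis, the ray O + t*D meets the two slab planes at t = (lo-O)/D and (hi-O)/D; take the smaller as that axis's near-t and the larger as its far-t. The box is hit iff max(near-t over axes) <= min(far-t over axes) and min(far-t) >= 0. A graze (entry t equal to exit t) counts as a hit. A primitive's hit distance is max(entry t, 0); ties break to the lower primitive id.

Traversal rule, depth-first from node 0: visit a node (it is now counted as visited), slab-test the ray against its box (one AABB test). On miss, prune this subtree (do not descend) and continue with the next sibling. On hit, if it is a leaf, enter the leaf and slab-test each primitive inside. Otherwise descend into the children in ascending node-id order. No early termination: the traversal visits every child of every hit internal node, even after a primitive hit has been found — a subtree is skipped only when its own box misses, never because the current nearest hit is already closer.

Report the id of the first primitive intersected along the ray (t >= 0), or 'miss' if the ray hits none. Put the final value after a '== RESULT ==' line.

Traverse from the root:
N0 x:[44/3,27] y:[12,59/2] z:[-12,28] -> hit [44/3,27], descend [6, 13]
  N6 x:[64/3,27] y:[13,28] z:[-7,28] -> hit [64/3,27], descend [15, 22]
    N15 x:[64/3,79/3] y:[13,43/2] z:[5,24] -> hit [64/3,43/2], descend [17, 33]
      N17 x:[64/3,26] y:[13,17] z:[9,20] -> miss, prune
      N33 x:[71/3,79/3] y:[39/2,43/2] z:[5,24] -> miss, prune
    N22 x:[22,27] y:[23,28] z:[-7,28] -> hit [23,27], descend [8, 30]
      N8 x:[74/3,27] y:[25,28] z:[17,28] -> hit [25,27], descend [11, 40]
        N11 x:[80/3,27] y:[25,28] z:[17,19] -> miss, prune
        N40 x:[74/3,77/3] y:[25,26] z:[23,28] -> hit [25,77/3] leaf, test {P14@t=25}
      N30 x:[22,25] y:[23,26] z:[-7,6] -> miss, prune
  N13 x:[44/3,21] y:[12,59/2] z:[-12,17] -> hit [44/3,17], descend [31, 39]
    N31 x:[44/3,21] y:[25/2,59/2] z:[-12,-6] -> miss, prune
    N39 x:[46/3,55/3] y:[12,57/2] z:[4,17] -> hit [46/3,17], descend [12, 29]
      N12 x:[46/3,55/3] y:[43/2,57/2] z:[7,12] -> miss, prune
      N29 x:[46/3,52/3] y:[12,37/2] z:[4,17] -> hit [46/3,17], descend [7, 25]
        N7 x:[49/3,17] y:[12,29/2] z:[4,6] -> miss, prune
        N25 x:[46/3,52/3] y:[14,37/2] z:[15,17] -> hit [46/3,17], descend [10, 38]
          N10 x:[50/3,17] y:[14,33/2] z:[15,17] -> miss, prune
          N38 x:[46/3,52/3] y:[31/2,37/2] z:[16,17] -> hit [16,17] leaf, test {P5@t=16}

Summary -> nodes [0, 6, 15, 17, 33, 22, 8, 11, 40, 30, 13, 31, 39, 12, 29, 7, 25, 10, 38]; box-tests=19; leaf-entries=2; first=P5

== RESULT ==
5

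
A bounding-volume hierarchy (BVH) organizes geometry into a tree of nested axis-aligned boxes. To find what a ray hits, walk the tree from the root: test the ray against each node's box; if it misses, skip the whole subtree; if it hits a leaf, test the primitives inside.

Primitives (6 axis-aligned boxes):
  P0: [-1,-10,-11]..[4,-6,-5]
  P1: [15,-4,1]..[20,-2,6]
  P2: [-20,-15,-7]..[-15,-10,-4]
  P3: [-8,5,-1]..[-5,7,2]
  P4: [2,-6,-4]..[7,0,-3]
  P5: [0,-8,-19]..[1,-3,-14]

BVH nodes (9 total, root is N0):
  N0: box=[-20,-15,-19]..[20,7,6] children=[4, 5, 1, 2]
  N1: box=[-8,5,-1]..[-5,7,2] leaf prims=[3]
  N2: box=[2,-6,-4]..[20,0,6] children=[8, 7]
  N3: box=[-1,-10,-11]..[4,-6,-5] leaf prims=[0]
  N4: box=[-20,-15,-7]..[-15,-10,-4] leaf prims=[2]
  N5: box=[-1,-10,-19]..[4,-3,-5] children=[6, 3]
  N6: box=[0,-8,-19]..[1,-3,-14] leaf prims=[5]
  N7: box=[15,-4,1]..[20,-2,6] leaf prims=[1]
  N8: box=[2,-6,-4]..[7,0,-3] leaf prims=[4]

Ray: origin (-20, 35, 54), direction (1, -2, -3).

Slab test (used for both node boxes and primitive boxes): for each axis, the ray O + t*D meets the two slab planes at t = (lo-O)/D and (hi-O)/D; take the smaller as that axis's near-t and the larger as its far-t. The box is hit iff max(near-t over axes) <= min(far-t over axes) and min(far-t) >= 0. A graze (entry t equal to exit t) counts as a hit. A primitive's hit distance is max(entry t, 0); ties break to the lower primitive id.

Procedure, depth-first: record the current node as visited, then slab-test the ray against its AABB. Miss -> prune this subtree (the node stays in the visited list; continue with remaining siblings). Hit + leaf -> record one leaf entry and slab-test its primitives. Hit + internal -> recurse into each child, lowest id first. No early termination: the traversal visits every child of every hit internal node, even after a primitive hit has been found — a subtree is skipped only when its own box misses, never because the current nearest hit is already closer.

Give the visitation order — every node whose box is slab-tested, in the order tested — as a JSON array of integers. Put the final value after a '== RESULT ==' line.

Traverse from the root:
N0 x:[0,40] y:[14,25] z:[16,73/3] -> hit [16,73/3], descend [1, 2, 4, 5]
  N1 x:[12,15] y:[14,15] z:[52/3,55/3] -> miss, prune
  N2 x:[22,40] y:[35/2,41/2] z:[16,58/3] -> miss, prune
  N4 x:[0,5] y:[45/2,25] z:[58/3,61/3] -> miss, prune
  N5 x:[19,24] y:[19,45/2] z:[59/3,73/3] -> hit [59/3,45/2], descend [3, 6]
    N3 x:[19,24] y:[41/2,45/2] z:[59/3,65/3] -> hit [41/2,65/3] leaf, test {P0@t=41/2}
    N6 x:[20,21] y:[19,43/2] z:[68/3,73/3] -> miss, prune

Summary -> nodes [0, 1, 2, 4, 5, 3, 6]; box-tests=7; leaf-entries=1; first=P0

== RESULT ==
[0, 1, 2, 4, 5, 3, 6]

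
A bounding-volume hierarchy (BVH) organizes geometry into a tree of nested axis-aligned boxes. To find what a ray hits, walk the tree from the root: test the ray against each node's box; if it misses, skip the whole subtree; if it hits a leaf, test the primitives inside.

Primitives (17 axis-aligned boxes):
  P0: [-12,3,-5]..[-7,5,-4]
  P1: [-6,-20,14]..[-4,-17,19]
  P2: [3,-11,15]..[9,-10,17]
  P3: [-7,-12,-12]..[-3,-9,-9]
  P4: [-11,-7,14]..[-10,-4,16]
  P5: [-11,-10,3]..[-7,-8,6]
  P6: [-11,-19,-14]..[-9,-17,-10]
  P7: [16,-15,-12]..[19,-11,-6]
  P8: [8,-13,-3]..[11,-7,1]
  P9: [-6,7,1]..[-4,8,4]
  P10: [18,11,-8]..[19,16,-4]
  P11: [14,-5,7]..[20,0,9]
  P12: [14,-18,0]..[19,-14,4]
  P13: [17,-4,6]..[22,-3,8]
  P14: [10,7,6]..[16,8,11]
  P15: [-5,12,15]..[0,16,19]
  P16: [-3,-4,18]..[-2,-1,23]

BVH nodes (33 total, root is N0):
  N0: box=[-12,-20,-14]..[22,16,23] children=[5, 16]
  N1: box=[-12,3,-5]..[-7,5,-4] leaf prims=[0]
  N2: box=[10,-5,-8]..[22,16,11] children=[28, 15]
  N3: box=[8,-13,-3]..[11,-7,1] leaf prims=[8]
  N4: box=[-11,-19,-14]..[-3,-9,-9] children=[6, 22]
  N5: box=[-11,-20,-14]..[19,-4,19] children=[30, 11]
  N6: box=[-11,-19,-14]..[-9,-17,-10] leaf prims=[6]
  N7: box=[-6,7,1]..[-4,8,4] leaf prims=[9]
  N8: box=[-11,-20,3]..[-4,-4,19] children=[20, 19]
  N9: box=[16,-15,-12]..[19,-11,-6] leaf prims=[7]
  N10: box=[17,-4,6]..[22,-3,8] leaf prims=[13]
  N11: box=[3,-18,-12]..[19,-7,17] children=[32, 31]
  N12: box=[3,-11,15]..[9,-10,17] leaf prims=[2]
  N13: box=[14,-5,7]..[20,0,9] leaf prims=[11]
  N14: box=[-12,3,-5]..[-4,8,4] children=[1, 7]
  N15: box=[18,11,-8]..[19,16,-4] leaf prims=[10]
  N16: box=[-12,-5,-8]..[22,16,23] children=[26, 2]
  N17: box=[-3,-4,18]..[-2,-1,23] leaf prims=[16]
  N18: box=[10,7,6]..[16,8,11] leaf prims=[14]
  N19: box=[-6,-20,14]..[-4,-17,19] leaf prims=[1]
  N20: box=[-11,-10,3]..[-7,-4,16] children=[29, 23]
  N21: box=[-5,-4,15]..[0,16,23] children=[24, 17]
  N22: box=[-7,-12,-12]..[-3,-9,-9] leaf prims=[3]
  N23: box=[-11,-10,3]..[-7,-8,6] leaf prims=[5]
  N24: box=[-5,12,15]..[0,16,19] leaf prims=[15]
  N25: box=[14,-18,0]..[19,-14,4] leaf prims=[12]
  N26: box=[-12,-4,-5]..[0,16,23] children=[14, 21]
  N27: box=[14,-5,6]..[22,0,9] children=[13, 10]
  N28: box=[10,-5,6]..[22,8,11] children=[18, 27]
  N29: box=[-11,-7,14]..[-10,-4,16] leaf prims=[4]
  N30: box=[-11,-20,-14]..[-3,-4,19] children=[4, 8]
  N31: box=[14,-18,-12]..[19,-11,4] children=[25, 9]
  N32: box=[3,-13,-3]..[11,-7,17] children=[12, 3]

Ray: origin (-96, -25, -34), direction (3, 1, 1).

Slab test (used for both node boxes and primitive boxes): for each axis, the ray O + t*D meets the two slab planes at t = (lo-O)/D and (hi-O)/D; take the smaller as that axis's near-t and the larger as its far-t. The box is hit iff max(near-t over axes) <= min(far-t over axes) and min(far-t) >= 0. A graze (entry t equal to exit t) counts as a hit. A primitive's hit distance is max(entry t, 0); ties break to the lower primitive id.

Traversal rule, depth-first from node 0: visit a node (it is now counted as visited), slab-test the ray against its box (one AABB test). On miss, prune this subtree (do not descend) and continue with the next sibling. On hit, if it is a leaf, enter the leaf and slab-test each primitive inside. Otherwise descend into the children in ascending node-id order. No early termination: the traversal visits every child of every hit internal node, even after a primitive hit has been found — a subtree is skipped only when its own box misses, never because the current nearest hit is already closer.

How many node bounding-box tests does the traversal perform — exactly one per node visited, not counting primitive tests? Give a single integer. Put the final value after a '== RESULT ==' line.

Traverse from the root:
N0 x:[28,118/3] y:[5,41] z:[20,57] -> hit [28,118/3], descend [5, 16]
  N5 x:[85/3,115/3] y:[5,21] z:[20,53] -> miss, prune
  N16 x:[28,118/3] y:[20,41] z:[26,57] -> hit [28,118/3], descend [2, 26]
    N2 x:[106/3,118/3] y:[20,41] z:[26,45] -> hit [106/3,118/3], descend [15, 28]
      N15 x:[38,115/3] y:[36,41] z:[26,30] -> miss, prune
      N28 x:[106/3,118/3] y:[20,33] z:[40,45] -> miss, prune
    N26 x:[28,32] y:[21,41] z:[29,57] -> hit [29,32], descend [14, 21]
      N14 x:[28,92/3] y:[28,33] z:[29,38] -> hit [29,92/3], descend [1, 7]
        N1 x:[28,89/3] y:[28,30] z:[29,30] -> hit [29,89/3] leaf, test {P0@t=29}
        N7 x:[30,92/3] y:[32,33] z:[35,38] -> miss, prune
      N21 x:[91/3,32] y:[21,41] z:[49,57] -> miss, prune

Visited [0, 5, 16, 2, 15, 28, 26, 14, 1, 7, 21]. Tests: 11 box, 1 leaf. Nearest: P0.

== RESULT ==
11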